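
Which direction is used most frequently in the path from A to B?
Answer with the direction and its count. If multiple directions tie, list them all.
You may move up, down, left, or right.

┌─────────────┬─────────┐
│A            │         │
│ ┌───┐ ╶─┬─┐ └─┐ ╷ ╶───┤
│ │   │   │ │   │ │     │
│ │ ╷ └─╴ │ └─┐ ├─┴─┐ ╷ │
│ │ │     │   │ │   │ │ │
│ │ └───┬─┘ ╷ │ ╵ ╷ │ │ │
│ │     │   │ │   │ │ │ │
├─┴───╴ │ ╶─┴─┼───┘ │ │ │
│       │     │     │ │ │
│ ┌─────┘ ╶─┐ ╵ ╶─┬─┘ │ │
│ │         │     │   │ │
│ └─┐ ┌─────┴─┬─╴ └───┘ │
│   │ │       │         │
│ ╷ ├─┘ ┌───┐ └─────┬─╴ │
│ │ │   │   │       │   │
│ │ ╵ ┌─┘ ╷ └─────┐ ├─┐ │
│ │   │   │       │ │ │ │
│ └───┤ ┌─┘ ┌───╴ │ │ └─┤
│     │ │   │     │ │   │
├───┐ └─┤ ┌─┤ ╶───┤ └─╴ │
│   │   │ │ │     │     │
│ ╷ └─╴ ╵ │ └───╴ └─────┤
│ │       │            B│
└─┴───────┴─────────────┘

Directions: right, right, right, down, right, down, left, left, up, left, down, down, right, right, down, left, left, left, down, down, down, down, down, right, right, down, right, down, right, up, up, right, up, right, right, right, down, left, left, down, right, right, down, right, right, right
Counts: {'right': 19, 'down': 15, 'left': 8, 'up': 4}
Most common: right (19 times)

Solution:

┌─────────────┬─────────┐
│A → → ↓      │         │
│ ┌───┐ ╶─┬─┐ └─┐ ╷ ╶───┤
│ │↓ ↰│↳ ↓│ │   │ │     │
│ │ ╷ └─╴ │ └─┐ ├─┴─┐ ╷ │
│ │↓│↑ ← ↲│   │ │   │ │ │
│ │ └───┬─┘ ╷ │ ╵ ╷ │ │ │
│ │↳ → ↓│   │ │   │ │ │ │
├─┴───╴ │ ╶─┴─┼───┘ │ │ │
│↓ ← ← ↲│     │     │ │ │
│ ┌─────┘ ╶─┐ ╵ ╶─┬─┘ │ │
│↓│         │     │   │ │
│ └─┐ ┌─────┴─┬─╴ └───┘ │
│↓  │ │       │         │
│ ╷ ├─┘ ┌───┐ └─────┬─╴ │
│↓│ │   │   │       │   │
│ │ ╵ ┌─┘ ╷ └─────┐ ├─┐ │
│↓│   │   │↱ → → ↓│ │ │ │
│ └───┤ ┌─┘ ┌───╴ │ │ └─┤
│↳ → ↓│ │↱ ↑│↓ ← ↲│ │   │
├───┐ └─┤ ┌─┤ ╶───┤ └─╴ │
│   │↳ ↓│↑│ │↳ → ↓│     │
│ ╷ └─╴ ╵ │ └───╴ └─────┤
│ │    ↳ ↑│      ↳ → → B│
└─┴───────┴─────────────┘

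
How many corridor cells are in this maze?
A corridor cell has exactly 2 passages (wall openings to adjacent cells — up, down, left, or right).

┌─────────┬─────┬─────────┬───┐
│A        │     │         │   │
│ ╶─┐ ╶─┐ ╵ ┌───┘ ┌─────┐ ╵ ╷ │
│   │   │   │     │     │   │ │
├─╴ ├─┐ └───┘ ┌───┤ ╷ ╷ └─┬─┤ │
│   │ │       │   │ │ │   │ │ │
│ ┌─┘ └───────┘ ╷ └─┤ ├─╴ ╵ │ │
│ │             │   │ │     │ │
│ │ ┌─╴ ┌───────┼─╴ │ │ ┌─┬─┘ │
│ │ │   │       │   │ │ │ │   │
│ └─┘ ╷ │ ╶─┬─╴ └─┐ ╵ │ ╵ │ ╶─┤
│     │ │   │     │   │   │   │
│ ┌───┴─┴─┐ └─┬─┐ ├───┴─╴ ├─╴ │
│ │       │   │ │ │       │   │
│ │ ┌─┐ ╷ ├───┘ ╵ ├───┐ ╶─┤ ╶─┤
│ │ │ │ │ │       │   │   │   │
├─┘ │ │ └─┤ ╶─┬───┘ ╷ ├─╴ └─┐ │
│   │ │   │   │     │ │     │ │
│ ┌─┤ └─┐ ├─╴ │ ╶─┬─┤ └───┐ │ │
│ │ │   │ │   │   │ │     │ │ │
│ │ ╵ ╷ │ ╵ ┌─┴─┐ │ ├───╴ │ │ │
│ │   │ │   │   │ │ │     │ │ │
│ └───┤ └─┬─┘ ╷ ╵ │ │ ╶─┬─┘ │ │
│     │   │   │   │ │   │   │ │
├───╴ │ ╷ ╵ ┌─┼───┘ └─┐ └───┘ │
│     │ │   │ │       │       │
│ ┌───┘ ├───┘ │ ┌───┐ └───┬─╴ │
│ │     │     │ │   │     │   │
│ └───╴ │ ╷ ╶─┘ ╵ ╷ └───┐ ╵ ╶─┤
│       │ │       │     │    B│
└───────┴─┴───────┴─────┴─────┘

Counting cells with exactly 2 passages:
Total corridor cells: 179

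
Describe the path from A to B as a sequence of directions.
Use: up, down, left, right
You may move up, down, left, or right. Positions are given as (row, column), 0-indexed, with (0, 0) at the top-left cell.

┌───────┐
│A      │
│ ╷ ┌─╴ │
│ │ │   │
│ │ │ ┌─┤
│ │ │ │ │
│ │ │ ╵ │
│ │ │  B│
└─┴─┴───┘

Finding the path and converting it to directions:
Path through cells: (0,0) → (0,1) → (0,2) → (0,3) → (1,3) → (1,2) → (2,2) → (3,2) → (3,3)
Directions: right, right, right, down, left, down, down, right

Solution:

┌───────┐
│A → → ↓│
│ ╷ ┌─╴ │
│ │ │↓ ↲│
│ │ │ ┌─┤
│ │ │↓│ │
│ │ │ ╵ │
│ │ │↳ B│
└─┴─┴───┘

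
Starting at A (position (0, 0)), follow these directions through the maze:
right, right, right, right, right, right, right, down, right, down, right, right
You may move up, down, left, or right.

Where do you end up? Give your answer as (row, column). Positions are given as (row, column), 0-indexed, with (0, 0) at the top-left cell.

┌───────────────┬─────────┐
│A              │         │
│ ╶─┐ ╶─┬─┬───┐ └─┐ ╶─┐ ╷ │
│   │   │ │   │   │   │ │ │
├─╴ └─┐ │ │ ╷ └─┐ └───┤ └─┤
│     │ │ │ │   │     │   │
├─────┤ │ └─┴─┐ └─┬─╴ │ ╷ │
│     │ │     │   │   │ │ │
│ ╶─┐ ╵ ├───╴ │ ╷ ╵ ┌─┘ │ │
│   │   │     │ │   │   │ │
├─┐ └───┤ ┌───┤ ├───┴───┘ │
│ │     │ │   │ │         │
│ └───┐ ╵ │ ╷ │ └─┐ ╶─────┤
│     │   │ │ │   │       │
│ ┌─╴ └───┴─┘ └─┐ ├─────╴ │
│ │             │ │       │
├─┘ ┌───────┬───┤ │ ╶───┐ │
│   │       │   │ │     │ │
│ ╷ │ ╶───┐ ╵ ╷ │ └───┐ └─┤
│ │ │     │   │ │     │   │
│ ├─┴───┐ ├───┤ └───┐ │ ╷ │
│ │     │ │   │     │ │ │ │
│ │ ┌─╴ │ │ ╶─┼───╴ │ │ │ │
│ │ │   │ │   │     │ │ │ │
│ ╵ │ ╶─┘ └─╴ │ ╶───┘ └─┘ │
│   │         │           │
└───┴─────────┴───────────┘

Following directions step by step:
Start: (0, 0)
  right: (0, 0) → (0, 1)
  right: (0, 1) → (0, 2)
  right: (0, 2) → (0, 3)
  right: (0, 3) → (0, 4)
  right: (0, 4) → (0, 5)
  right: (0, 5) → (0, 6)
  right: (0, 6) → (0, 7)
  down: (0, 7) → (1, 7)
  right: (1, 7) → (1, 8)
  down: (1, 8) → (2, 8)
  right: (2, 8) → (2, 9)
  right: (2, 9) → (2, 10)
Final position: (2, 10)

Path taken:

┌───────────────┬─────────┐
│A → → → → → → ↓│         │
│ ╶─┐ ╶─┬─┬───┐ └─┐ ╶─┐ ╷ │
│   │   │ │   │↳ ↓│   │ │ │
├─╴ └─┐ │ │ ╷ └─┐ └───┤ └─┤
│     │ │ │ │   │↳ → B│   │
├─────┤ │ └─┴─┐ └─┬─╴ │ ╷ │
│     │ │     │   │   │ │ │
│ ╶─┐ ╵ ├───╴ │ ╷ ╵ ┌─┘ │ │
│   │   │     │ │   │   │ │
├─┐ └───┤ ┌───┤ ├───┴───┘ │
│ │     │ │   │ │         │
│ └───┐ ╵ │ ╷ │ └─┐ ╶─────┤
│     │   │ │ │   │       │
│ ┌─╴ └───┴─┘ └─┐ ├─────╴ │
│ │             │ │       │
├─┘ ┌───────┬───┤ │ ╶───┐ │
│   │       │   │ │     │ │
│ ╷ │ ╶───┐ ╵ ╷ │ └───┐ └─┤
│ │ │     │   │ │     │   │
│ ├─┴───┐ ├───┤ └───┐ │ ╷ │
│ │     │ │   │     │ │ │ │
│ │ ┌─╴ │ │ ╶─┼───╴ │ │ │ │
│ │ │   │ │   │     │ │ │ │
│ ╵ │ ╶─┘ └─╴ │ ╶───┘ └─┘ │
│   │         │           │
└───┴─────────┴───────────┘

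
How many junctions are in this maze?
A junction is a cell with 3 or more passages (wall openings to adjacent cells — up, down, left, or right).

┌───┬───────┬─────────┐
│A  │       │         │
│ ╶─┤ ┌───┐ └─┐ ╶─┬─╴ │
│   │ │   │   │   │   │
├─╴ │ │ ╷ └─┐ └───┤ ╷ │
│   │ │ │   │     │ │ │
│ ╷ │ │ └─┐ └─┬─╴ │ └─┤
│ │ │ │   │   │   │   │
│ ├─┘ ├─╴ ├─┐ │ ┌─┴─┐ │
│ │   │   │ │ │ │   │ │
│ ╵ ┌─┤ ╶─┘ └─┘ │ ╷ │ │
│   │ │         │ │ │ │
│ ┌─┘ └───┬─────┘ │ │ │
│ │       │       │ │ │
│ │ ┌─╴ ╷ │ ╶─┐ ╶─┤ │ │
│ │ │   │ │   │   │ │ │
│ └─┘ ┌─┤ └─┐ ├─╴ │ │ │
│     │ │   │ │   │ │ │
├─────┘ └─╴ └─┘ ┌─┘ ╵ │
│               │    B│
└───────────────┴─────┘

Checking each cell for number of passages:

Junctions found (3+ passages):
  (0, 7): 3 passages
  (1, 10): 3 passages
  (2, 1): 3 passages
  (5, 0): 3 passages
  (5, 5): 3 passages
  (6, 2): 3 passages
  (6, 3): 3 passages
  (6, 7): 3 passages
  (9, 3): 3 passages
  (9, 5): 3 passages
  (9, 9): 3 passages
Total junctions: 11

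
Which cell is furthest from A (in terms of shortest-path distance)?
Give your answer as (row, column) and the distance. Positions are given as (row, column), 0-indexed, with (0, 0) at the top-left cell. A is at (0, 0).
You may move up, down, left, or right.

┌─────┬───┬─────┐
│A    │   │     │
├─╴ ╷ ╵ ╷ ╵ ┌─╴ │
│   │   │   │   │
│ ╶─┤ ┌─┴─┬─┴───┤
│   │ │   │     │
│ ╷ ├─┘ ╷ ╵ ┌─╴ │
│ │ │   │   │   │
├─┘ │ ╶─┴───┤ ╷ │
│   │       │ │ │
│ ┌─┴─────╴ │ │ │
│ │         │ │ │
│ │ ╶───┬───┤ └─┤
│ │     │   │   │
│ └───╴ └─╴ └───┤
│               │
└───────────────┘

Computing BFS distances from A to all cells:
Furthest cell: (6, 7)
Distance: 41 steps

Path from A to the furthest cell:

┌─────┬───┬─────┐
│A ↓  │   │     │
├─╴ ╷ ╵ ╷ ╵ ┌─╴ │
│↓ ↲│   │   │   │
│ ╶─┤ ┌─┴─┬─┴───┤
│↳ ↓│ │↱ ↓│↱ → ↓│
│ ╷ ├─┘ ╷ ╵ ┌─╴ │
│ │↓│↱ ↑│↳ ↑│↓ ↲│
├─┘ │ ╶─┴───┤ ╷ │
│↓ ↲│↑ ← ← ↰│↓│ │
│ ┌─┴─────╴ │ │ │
│↓│↱ → → → ↑│↓│ │
│ │ ╶───┬───┤ └─┤
│↓│↑ ← ↰│   │↳ B│
│ └───╴ └─╴ └───┤
│↳ → → ↑        │
└───────────────┘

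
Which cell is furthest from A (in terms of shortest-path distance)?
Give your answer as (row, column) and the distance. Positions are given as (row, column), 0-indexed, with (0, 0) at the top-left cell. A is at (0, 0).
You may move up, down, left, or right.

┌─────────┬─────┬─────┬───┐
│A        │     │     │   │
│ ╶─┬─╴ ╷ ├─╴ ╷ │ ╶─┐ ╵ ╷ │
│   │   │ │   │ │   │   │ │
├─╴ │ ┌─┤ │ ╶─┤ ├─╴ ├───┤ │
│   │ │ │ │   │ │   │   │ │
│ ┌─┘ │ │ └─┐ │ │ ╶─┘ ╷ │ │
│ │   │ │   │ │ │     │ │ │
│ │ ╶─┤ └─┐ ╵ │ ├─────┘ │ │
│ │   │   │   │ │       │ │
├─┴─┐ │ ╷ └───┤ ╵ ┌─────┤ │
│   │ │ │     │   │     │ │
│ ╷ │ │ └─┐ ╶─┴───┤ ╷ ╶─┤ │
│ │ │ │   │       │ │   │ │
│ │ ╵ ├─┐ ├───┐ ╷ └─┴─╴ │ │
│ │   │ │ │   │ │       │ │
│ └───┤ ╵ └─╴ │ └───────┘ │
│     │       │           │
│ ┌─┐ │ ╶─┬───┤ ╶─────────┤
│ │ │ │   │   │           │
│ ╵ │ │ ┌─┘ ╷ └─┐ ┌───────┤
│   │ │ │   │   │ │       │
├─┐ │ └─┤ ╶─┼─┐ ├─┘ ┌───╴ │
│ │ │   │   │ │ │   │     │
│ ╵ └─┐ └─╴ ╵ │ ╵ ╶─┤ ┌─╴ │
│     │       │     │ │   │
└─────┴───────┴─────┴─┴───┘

Computing BFS distances from A to all cells:
Furthest cell: (7, 5)
Distance: 74 steps

Path from A to the furthest cell:

┌─────────┬─────┬─────┬───┐
│A → → → ↓│  ↱ ↓│↱ → ↓│↱ ↓│
│ ╶─┬─╴ ╷ ├─╴ ╷ │ ╶─┐ ╵ ╷ │
│   │   │↓│↱ ↑│↓│↑ ↰│↳ ↑│↓│
├─╴ │ ┌─┤ │ ╶─┤ ├─╴ ├───┤ │
│   │ │ │↓│↑ ↰│↓│↱ ↑│↓ ↰│↓│
│ ┌─┘ │ │ └─┐ │ │ ╶─┘ ╷ │ │
│ │   │ │↳ ↓│↑│↓│↑ ← ↲│↑│↓│
│ │ ╶─┤ └─┐ ╵ │ ├─────┘ │ │
│ │   │↓ ↰│↳ ↑│↓│↱ → → ↑│↓│
├─┴─┐ │ ╷ └───┤ ╵ ┌─────┤ │
│   │ │↓│↑ ↰  │↳ ↑│     │↓│
│ ╷ │ │ └─┐ ╶─┴───┤ ╷ ╶─┤ │
│ │ │ │↳ ↓│↑ ← ↰  │ │   │↓│
│ │ ╵ ├─┐ ├───┐ ╷ └─┴─╴ │ │
│ │   │ │↓│B ↰│↑│       │↓│
│ └───┤ ╵ └─╴ │ └───────┘ │
│     │  ↳ → ↑│↑ ← ← ← ← ↲│
│ ┌─┐ │ ╶─┬───┤ ╶─────────┤
│ │ │ │   │   │           │
│ ╵ │ │ ┌─┘ ╷ └─┐ ┌───────┤
│   │ │ │   │   │ │       │
├─┐ │ └─┤ ╶─┼─┐ ├─┘ ┌───╴ │
│ │ │   │   │ │ │   │     │
│ ╵ └─┐ └─╴ ╵ │ ╵ ╶─┤ ┌─╴ │
│     │       │     │ │   │
└─────┴───────┴─────┴─┴───┘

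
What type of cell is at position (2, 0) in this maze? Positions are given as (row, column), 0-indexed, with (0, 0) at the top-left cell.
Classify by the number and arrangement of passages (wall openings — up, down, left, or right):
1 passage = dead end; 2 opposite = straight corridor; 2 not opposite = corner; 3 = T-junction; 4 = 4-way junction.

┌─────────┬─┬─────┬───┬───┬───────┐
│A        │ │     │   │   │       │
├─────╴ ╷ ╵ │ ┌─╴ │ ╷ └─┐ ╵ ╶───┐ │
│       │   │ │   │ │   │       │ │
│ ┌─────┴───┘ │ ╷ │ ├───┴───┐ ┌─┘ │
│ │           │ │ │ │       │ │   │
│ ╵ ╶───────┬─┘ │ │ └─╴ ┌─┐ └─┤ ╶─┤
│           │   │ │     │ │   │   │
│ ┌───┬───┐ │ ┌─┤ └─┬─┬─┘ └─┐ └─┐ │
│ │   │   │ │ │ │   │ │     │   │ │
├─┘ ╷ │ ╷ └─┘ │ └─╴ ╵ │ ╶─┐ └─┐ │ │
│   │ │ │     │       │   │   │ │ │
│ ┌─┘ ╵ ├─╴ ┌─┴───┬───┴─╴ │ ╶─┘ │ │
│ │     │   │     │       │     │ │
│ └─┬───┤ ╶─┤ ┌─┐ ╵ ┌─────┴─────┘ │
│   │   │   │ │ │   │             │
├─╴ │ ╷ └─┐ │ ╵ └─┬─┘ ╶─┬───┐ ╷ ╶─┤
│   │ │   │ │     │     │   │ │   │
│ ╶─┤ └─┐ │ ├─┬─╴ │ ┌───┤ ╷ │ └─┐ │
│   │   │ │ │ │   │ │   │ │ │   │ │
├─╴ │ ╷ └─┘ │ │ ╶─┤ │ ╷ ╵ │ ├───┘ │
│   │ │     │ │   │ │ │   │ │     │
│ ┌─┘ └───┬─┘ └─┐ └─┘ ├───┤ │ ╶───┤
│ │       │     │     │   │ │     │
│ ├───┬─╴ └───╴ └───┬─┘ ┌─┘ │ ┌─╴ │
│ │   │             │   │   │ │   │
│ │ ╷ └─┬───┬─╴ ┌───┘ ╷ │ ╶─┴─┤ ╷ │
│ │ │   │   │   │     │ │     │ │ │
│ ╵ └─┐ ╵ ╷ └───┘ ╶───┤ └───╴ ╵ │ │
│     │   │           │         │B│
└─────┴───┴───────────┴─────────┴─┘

Checking cell at (2, 0):
Number of passages: 2
Cell type: straight corridor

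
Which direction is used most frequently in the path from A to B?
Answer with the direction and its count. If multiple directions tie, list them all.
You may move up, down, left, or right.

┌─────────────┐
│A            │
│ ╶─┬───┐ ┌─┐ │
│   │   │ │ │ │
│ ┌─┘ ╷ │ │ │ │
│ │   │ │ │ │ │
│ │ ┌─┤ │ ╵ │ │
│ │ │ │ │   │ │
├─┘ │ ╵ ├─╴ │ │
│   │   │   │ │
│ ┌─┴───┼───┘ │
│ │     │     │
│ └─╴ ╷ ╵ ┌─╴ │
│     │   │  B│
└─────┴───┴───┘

Directions: right, right, right, right, right, right, down, down, down, down, down, down
Counts: {'right': 6, 'down': 6}
Most common: down and right (tied at 6 times each)

Solution:

┌─────────────┐
│A → → → → → ↓│
│ ╶─┬───┐ ┌─┐ │
│   │   │ │ │↓│
│ ┌─┘ ╷ │ │ │ │
│ │   │ │ │ │↓│
│ │ ┌─┤ │ ╵ │ │
│ │ │ │ │   │↓│
├─┘ │ ╵ ├─╴ │ │
│   │   │   │↓│
│ ┌─┴───┼───┘ │
│ │     │    ↓│
│ └─╴ ╷ ╵ ┌─╴ │
│     │   │  B│
└─────┴───┴───┘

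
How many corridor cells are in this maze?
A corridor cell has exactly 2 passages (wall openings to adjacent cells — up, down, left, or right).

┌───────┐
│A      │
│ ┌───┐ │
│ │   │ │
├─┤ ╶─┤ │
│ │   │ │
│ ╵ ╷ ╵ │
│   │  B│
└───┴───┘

Counting cells with exactly 2 passages:
Total corridor cells: 12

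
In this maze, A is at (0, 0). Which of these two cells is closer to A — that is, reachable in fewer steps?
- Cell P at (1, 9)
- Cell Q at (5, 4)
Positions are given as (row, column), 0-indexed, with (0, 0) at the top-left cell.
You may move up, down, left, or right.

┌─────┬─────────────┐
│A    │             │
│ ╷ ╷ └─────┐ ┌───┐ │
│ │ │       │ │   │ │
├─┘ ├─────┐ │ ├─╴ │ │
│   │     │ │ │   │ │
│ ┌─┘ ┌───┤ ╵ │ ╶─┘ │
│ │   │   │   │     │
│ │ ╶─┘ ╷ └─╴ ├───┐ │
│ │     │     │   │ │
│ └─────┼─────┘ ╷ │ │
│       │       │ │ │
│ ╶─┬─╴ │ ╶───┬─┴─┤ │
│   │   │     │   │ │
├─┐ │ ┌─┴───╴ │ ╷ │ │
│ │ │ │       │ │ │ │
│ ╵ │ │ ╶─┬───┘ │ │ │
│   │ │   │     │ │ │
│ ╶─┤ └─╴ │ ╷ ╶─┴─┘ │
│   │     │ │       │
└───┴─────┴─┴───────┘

Shortest path A → P at (1, 9): 16 steps
Shortest path A → Q at (5, 4): 27 steps

P is closer (16 steps vs 27 steps).

Path to P:

┌─────┬─────────────┐
│A → ↓│      ↱ → → ↓│
│ ╷ ╷ └─────┐ ┌───┐ │
│ │ │↳ → → ↓│↑│   │P│
├─┘ ├─────┐ │ ├─╴ │ │
│   │     │↓│↑│   │ │
│ ┌─┘ ┌───┤ ╵ │ ╶─┘ │
│ │   │   │↳ ↑│     │
│ │ ╶─┘ ╷ └─╴ ├───┐ │
│ │     │     │   │ │
│ └─────┼─────┘ ╷ │ │
│       │       │ │ │
│ ╶─┬─╴ │ ╶───┬─┴─┤ │
│   │   │     │   │ │
├─┐ │ ┌─┴───╴ │ ╷ │ │
│ │ │ │       │ │ │ │
│ ╵ │ │ ╶─┬───┘ │ │ │
│   │ │   │     │ │ │
│ ╶─┤ └─╴ │ ╷ ╶─┴─┘ │
│   │     │ │       │
└───┴─────┴─┴───────┘

Path to Q:

┌─────┬─────────────┐
│A ↓  │             │
│ ╷ ╷ └─────┐ ┌───┐ │
│ │↓│       │ │   │ │
├─┘ ├─────┐ │ ├─╴ │ │
│↓ ↲│     │ │ │   │ │
│ ┌─┘ ┌───┤ ╵ │ ╶─┘ │
│↓│   │   │   │     │
│ │ ╶─┘ ╷ └─╴ ├───┐ │
│↓│     │     │   │ │
│ └─────┼─────┘ ╷ │ │
│↳ → → ↓│Q      │ │ │
│ ╶─┬─╴ │ ╶───┬─┴─┤ │
│   │↓ ↲│↑ ← ↰│   │ │
├─┐ │ ┌─┴───╴ │ ╷ │ │
│ │ │↓│↱ → → ↑│ │ │ │
│ ╵ │ │ ╶─┬───┘ │ │ │
│   │↓│↑ ↰│     │ │ │
│ ╶─┤ └─╴ │ ╷ ╶─┴─┘ │
│   │↳ → ↑│ │       │
└───┴─────┴─┴───────┘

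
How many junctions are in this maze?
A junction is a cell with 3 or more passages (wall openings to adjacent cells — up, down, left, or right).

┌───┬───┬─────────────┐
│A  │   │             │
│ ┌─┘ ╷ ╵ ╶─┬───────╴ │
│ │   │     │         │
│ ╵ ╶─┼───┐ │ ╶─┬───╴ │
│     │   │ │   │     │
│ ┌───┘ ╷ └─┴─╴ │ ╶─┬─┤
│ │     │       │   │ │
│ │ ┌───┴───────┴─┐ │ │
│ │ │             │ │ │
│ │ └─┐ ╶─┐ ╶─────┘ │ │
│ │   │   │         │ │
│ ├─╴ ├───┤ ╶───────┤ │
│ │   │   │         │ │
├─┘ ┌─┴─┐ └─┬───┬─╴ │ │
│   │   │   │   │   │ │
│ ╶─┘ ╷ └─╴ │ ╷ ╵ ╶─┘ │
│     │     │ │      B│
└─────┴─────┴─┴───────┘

Checking each cell for number of passages:

Junctions found (3+ passages):
  (1, 4): 3 passages
  (1, 10): 3 passages
  (2, 0): 3 passages
  (2, 1): 3 passages
  (4, 3): 3 passages
  (4, 5): 3 passages
  (5, 5): 3 passages
  (8, 8): 3 passages
Total junctions: 8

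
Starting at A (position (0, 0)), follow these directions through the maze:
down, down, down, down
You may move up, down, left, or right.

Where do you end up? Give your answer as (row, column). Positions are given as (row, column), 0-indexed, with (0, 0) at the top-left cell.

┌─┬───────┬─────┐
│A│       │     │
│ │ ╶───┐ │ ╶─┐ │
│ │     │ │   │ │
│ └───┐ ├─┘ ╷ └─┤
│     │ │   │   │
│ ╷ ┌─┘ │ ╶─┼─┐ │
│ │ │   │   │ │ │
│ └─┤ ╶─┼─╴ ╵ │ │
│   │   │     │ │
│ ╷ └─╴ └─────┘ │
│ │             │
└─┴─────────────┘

Following directions step by step:
Start: (0, 0)
  down: (0, 0) → (1, 0)
  down: (1, 0) → (2, 0)
  down: (2, 0) → (3, 0)
  down: (3, 0) → (4, 0)
Final position: (4, 0)

Path taken:

┌─┬───────┬─────┐
│A│       │     │
│ │ ╶───┐ │ ╶─┐ │
│↓│     │ │   │ │
│ └───┐ ├─┘ ╷ └─┤
│↓    │ │   │   │
│ ╷ ┌─┘ │ ╶─┼─┐ │
│↓│ │   │   │ │ │
│ └─┤ ╶─┼─╴ ╵ │ │
│B  │   │     │ │
│ ╷ └─╴ └─────┘ │
│ │             │
└─┴─────────────┘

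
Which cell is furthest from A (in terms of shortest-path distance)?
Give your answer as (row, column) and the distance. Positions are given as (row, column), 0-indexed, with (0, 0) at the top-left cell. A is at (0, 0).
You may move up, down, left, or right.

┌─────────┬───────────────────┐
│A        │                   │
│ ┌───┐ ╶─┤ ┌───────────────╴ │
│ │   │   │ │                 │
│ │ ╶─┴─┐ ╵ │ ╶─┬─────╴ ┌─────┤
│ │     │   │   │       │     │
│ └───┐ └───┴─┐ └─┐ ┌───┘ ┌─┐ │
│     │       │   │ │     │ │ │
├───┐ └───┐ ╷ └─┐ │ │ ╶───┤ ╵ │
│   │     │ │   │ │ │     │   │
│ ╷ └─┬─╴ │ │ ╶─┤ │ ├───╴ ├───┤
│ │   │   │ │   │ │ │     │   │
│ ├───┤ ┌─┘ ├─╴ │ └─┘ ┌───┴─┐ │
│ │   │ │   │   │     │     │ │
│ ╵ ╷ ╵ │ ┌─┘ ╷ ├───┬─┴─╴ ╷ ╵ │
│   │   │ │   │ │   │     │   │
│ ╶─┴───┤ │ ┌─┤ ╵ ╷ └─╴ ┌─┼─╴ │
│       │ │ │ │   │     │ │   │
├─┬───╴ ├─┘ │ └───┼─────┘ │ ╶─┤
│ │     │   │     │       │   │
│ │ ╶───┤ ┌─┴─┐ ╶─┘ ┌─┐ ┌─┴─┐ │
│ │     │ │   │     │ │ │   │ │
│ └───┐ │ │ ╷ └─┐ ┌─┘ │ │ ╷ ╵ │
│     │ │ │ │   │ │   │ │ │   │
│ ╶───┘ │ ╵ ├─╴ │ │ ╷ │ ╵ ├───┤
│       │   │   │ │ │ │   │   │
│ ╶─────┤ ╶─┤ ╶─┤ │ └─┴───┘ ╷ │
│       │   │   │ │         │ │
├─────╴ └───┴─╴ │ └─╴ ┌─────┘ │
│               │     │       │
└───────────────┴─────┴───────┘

Computing BFS distances from A to all cells:
Furthest cell: (14, 11)
Distance: 111 steps

Path from A to the furthest cell:

┌─────────┬───────────────────┐
│A        │                   │
│ ┌───┐ ╶─┤ ┌───────────────╴ │
│↓│   │   │ │                 │
│ │ ╶─┴─┐ ╵ │ ╶─┬─────╴ ┌─────┤
│↓│     │   │   │       │     │
│ └───┐ └───┴─┐ └─┐ ┌───┘ ┌─┐ │
│↳ → ↓│       │   │ │     │ │ │
├───┐ └───┐ ╷ └─┐ │ │ ╶───┤ ╵ │
│   │↳ → ↓│ │   │ │ │     │   │
│ ╷ └─┬─╴ │ │ ╶─┤ │ ├───╴ ├───┤
│ │   │↓ ↲│ │   │ │ │     │   │
│ ├───┤ ┌─┘ ├─╴ │ └─┘ ┌───┴─┐ │
│ │↓ ↰│↓│   │↱ ↓│     │  ↱ ↓│ │
│ ╵ ╷ ╵ │ ┌─┘ ╷ ├───┬─┴─╴ ╷ ╵ │
│↓ ↲│↑ ↲│ │↱ ↑│↓│↱ ↓│  ↱ ↑│↳ ↓│
│ ╶─┴───┤ │ ┌─┤ ╵ ╷ └─╴ ┌─┼─╴ │
│↳ → → ↓│ │↑│ │↳ ↑│↳ → ↑│ │↓ ↲│
├─┬───╴ ├─┘ │ └───┼─────┘ │ ╶─┤
│ │↓ ← ↲│↱ ↑│     │↓ ← ↰  │↳ ↓│
│ │ ╶───┤ ┌─┴─┐ ╶─┘ ┌─┐ ┌─┴─┐ │
│ │↳ → ↓│↑│↓ ↰│  ↓ ↲│ │↑│↓ ↰│↓│
│ └───┐ │ │ ╷ └─┐ ┌─┘ │ │ ╷ ╵ │
│     │↓│↑│↓│↑ ↰│↓│   │↑│↓│↑ ↲│
│ ╶───┘ │ ╵ ├─╴ │ │ ╷ │ ╵ ├───┤
│↓ ← ← ↲│↑ ↲│↱ ↑│↓│ │ │↑ ↲│↱ ↓│
│ ╶─────┤ ╶─┤ ╶─┤ │ └─┴───┘ ╷ │
│↳ → → ↓│   │↑ ↰│↓│  ↱ → → ↑│↓│
├─────╴ └───┴─╴ │ └─╴ ┌─────┘ │
│      ↳ → → → ↑│↳ → ↑│B ← ← ↲│
└───────────────┴─────┴───────┘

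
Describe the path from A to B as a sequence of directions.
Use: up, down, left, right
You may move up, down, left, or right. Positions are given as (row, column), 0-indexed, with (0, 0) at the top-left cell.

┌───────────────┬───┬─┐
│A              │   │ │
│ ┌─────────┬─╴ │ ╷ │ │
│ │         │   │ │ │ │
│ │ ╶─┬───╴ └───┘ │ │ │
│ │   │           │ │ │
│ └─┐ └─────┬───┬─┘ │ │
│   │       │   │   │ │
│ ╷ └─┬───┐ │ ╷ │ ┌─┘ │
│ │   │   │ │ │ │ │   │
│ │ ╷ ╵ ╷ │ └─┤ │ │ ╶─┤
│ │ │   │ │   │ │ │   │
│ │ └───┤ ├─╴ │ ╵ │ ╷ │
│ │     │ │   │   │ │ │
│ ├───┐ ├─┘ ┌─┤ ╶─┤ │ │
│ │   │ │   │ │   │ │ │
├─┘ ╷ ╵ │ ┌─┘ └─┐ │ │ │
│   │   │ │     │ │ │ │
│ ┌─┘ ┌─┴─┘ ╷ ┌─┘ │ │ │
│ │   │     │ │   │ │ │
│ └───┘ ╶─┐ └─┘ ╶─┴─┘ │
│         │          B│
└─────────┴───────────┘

Finding the path and converting it to directions:
Path through cells: (0,0) → (1,0) → (2,0) → (3,0) → (3,1) → (4,1) → (5,1) → (6,1) → (6,2) → (6,3) → (7,3) → (8,3) → (8,2) → (7,2) → (7,1) → (8,1) → (8,0) → (9,0) → (10,0) → (10,1) → (10,2) → (10,3) → (9,3) → (9,4) → (9,5) → (10,5) → (10,6) → (10,7) → (10,8) → (10,9) → (10,10)
Directions: down, down, down, right, down, down, down, right, right, down, down, left, up, left, down, left, down, down, right, right, right, up, right, right, down, right, right, right, right, right

Solution:

┌───────────────┬───┬─┐
│A              │   │ │
│ ┌─────────┬─╴ │ ╷ │ │
│↓│         │   │ │ │ │
│ │ ╶─┬───╴ └───┘ │ │ │
│↓│   │           │ │ │
│ └─┐ └─────┬───┬─┘ │ │
│↳ ↓│       │   │   │ │
│ ╷ └─┬───┐ │ ╷ │ ┌─┘ │
│ │↓  │   │ │ │ │ │   │
│ │ ╷ ╵ ╷ │ └─┤ │ │ ╶─┤
│ │↓│   │ │   │ │ │   │
│ │ └───┤ ├─╴ │ ╵ │ ╷ │
│ │↳ → ↓│ │   │   │ │ │
│ ├───┐ ├─┘ ┌─┤ ╶─┤ │ │
│ │↓ ↰│↓│   │ │   │ │ │
├─┘ ╷ ╵ │ ┌─┘ └─┐ │ │ │
│↓ ↲│↑ ↲│ │     │ │ │ │
│ ┌─┘ ┌─┴─┘ ╷ ┌─┘ │ │ │
│↓│   │↱ → ↓│ │   │ │ │
│ └───┘ ╶─┐ └─┘ ╶─┴─┘ │
│↳ → → ↑  │↳ → → → → B│
└─────────┴───────────┘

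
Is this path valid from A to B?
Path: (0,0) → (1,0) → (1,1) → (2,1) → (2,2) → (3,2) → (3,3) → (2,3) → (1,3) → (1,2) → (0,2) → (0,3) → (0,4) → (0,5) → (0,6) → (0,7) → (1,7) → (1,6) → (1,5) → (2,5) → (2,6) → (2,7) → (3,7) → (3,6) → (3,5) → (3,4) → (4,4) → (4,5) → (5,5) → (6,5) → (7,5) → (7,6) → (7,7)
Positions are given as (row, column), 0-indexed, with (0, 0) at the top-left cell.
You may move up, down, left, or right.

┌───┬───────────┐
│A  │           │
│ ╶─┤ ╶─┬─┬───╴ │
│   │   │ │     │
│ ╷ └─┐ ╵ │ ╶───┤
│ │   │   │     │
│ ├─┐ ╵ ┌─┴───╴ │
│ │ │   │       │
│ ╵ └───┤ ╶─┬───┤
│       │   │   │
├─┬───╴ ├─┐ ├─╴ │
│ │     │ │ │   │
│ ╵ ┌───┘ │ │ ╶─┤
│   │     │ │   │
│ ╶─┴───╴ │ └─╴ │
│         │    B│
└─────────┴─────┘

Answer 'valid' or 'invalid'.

Checking path validity:
Result: All consecutive moves are passable.

valid

Correct solution:

┌───┬───────────┐
│A  │↱ → → → → ↓│
│ ╶─┤ ╶─┬─┬───╴ │
│↳ ↓│↑ ↰│ │↓ ← ↲│
│ ╷ └─┐ ╵ │ ╶───┤
│ │↳ ↓│↑  │↳ → ↓│
│ ├─┐ ╵ ┌─┴───╴ │
│ │ │↳ ↑│↓ ← ← ↲│
│ ╵ └───┤ ╶─┬───┤
│       │↳ ↓│   │
├─┬───╴ ├─┐ ├─╴ │
│ │     │ │↓│   │
│ ╵ ┌───┘ │ │ ╶─┤
│   │     │↓│   │
│ ╶─┴───╴ │ └─╴ │
│         │↳ → B│
└─────────┴─────┘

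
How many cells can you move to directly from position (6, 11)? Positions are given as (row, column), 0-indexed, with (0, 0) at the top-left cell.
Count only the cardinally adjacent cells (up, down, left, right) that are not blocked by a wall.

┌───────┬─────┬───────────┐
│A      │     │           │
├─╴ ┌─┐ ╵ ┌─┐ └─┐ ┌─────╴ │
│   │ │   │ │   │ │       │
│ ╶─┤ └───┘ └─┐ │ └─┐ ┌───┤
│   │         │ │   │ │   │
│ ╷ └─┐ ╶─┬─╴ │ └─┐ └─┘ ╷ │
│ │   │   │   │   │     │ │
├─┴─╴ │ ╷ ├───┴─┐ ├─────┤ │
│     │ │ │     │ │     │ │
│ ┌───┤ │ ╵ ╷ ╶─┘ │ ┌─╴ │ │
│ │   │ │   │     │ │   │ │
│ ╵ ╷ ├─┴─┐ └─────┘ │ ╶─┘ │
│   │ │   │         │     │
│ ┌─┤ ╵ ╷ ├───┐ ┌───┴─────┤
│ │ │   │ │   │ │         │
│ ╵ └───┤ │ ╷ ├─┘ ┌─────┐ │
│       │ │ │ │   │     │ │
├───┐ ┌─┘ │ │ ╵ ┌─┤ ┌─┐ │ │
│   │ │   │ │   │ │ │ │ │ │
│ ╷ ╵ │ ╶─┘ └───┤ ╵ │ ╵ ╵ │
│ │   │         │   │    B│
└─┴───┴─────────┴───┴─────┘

Checking passable neighbors of (6, 11):
Neighbors: (6, 10), (6, 12)
Count: 2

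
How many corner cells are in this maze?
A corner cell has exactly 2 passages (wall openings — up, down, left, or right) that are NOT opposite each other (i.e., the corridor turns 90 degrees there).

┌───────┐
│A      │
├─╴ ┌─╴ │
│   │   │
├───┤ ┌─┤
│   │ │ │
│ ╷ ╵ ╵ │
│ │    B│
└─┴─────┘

Counting corner cells (2 non-opposite passages):
Total corners: 8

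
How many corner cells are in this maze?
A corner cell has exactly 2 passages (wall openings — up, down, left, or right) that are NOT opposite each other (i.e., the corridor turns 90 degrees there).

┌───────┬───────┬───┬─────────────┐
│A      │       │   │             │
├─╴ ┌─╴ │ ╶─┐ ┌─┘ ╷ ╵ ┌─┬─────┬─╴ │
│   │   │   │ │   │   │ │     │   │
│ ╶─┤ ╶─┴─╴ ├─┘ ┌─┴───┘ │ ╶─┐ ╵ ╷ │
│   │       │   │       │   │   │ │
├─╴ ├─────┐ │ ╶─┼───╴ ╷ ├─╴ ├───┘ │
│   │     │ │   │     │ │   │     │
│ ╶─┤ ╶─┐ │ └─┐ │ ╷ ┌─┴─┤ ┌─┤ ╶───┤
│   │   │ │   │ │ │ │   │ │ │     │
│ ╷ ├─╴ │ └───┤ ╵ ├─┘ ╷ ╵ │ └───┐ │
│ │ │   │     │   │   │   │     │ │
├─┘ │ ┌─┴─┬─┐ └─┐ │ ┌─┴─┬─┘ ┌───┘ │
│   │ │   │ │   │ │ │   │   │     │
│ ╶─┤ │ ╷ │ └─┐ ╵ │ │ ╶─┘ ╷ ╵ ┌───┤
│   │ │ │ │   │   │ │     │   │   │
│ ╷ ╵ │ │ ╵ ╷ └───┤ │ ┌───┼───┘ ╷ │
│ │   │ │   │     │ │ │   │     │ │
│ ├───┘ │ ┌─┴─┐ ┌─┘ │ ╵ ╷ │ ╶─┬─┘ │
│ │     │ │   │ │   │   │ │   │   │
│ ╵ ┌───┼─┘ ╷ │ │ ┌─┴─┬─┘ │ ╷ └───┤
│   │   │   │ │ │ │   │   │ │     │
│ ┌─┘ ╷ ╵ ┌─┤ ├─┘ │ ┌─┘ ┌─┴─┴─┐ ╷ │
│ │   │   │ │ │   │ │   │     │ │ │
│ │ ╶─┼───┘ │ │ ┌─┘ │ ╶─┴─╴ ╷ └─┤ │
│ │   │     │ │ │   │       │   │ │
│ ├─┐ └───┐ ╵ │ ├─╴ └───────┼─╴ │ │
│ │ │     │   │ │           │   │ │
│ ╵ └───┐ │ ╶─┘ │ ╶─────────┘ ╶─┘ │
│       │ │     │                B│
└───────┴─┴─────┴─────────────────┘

Counting corner cells (2 non-opposite passages):
Total corners: 130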